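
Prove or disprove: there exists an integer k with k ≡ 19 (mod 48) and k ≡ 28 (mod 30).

There is no such integer.

gcd(48, 30) = 6. If k ≡ 19 (mod 48) and k ≡ 28 (mod 30), then k ≡ 19 (mod 6) and k ≡ 28 (mod 6).
These are incompatible: 19 − 28 = -9 is not divisible by 6.
So no integer satisfies both congruences.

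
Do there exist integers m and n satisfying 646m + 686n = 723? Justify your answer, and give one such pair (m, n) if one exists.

There are no such integers.

gcd(646, 686) = 2, so every integer of the form 646m + 686n is a multiple of 2.
But 723 is not a multiple of 2 (it leaves remainder 1).
Hence no integers m, n satisfy the equation.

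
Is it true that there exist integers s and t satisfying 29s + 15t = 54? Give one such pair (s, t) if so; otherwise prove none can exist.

s = 6, t = -8

29 and 15 are coprime, so 29s + 15t ranges over all of ℤ.
Run the Euclidean algorithm on 29 and 15: 29 = 1·15 + 14, 15 = 1·14 + 1, 14 = 14·1 + 0.
Working back up the chain: 1 = 15 − 1·14 = 15 − (29 − 1·15) = −29 + 2·15. So 29·(-1) + 15·2 = 1.
Scaling by 54 gives the particular solution (s, t) = (-54, 108).
Shifting by a multiple of (15, −29) keeps it a solution: s = -54 + 4·15 = 6, t = 108 − 4·29 = -8.
Check: 29·6 + 15·(-8) = 174 − 120 = 54. ✓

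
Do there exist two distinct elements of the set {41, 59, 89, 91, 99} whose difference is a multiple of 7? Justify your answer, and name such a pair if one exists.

Residues mod 7: 41↦6, 59↦3, 89↦5, 91↦0, 99↦1.
These 5 residues are pairwise different, hence no difference of two elements is divisible by 7.

There is no such pair.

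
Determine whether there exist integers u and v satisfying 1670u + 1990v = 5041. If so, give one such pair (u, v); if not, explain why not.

No such integers exist.

gcd(1670, 1990) = 10, so every integer of the form 1670u + 1990v is a multiple of 10.
However 5041 leaves remainder 1 on division by 10.
So the equation is unsolvable over ℤ.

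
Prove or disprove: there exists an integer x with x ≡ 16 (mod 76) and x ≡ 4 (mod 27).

Since 76 and 27 share no common factor, CRT says the pair of congruences has a solution (unique mod 2052).
Write x = 16 + 76t and require 16 + 76t ≡ 4 (mod 27), i.e. 76t ≡ 15 (mod 27).
76 ≡ 22 (mod 27), so this reads 22t ≡ 15 (mod 27). Since 22·16 = 352 = 13·27 + 1, the inverse of 22 mod 27 is 16.
Multiplying by 16: t ≡ 16·15 = 240 ≡ 24 (mod 27).
With t = 24: x = 16 + 76·24 = 1840.
Check: 1840 mod 76 = 16, 1840 mod 27 = 4. ✓

x = 1840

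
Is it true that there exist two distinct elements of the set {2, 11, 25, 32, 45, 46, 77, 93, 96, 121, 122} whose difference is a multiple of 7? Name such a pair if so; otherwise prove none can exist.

2 and 93 are such a pair.

Both 2 and 93 leave remainder 2 on division by 7; their difference 91 = 13·7 is a multiple of 7.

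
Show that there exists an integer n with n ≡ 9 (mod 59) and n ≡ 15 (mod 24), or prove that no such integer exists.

gcd(59, 24) = 1, so the Chinese Remainder Theorem guarantees exactly one residue class mod 1416 satisfying both.
Write n = 9 + 59t and require 9 + 59t ≡ 15 (mod 24), i.e. 59t ≡ 6 (mod 24).
59 ≡ 11 (mod 24), so this reads 11t ≡ 6 (mod 24). Note 11·11 = 121 ≡ 1 (mod 24) (as 121 − 1 = 5·24), so 11⁻¹ ≡ 11.
Multiplying by 11: t ≡ 11·6 = 66 ≡ 18 (mod 24).
Taking t = 18 gives n = 9 + 59·18 = 1071.
Indeed 1071 ≡ 9 (mod 59) and 1071 ≡ 15 (mod 24).

n = 1071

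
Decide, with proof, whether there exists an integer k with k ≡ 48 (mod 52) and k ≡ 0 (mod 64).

k = 256

Here gcd(52, 64) = 4, and both 48 and 0 leave remainder 0 mod 4, so the system is consistent.
The integers ≡ 48 (mod 52) are 48, 100, 152, 204, 256, …; their remainders mod 64 are 48, 36, 24, 12, 0, so k = 256 is the first that is ≡ 0 (mod 64).
Verify: 256 = 4·52 + 48 and 256 = 4·64 + 0. ✓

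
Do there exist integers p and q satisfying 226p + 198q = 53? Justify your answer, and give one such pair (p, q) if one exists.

gcd(226, 198) = 2, so every integer of the form 226p + 198q is a multiple of 2.
But 53 is not a multiple of 2 (it leaves remainder 1).
Hence no integers p, q satisfy the equation.

There are no such integers.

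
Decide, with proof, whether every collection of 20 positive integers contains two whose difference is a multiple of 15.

Yes.

There are exactly 15 possible remainders on division by 15.
With 20 integers and only 15 classes, the pigeonhole principle forces two of them, say a and b, into the same class.
Equal remainders mean a − b ≡ 0 (mod 15), so 15 divides their difference.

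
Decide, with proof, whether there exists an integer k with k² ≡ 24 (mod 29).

Take k = 16. Then 16² = 256 = 8·29 + 24, so 16² ≡ 24 (mod 29).

k = 16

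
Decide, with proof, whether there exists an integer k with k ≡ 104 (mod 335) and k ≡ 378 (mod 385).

No, no such integer exists.

Reduce both congruences modulo 5, which divides 335 and 385: they say k ≡ 104 (mod 5) and k ≡ 378 (mod 5).
These are incompatible: 104 − 378 = -274 is not divisible by 5.
So no integer satisfies both congruences.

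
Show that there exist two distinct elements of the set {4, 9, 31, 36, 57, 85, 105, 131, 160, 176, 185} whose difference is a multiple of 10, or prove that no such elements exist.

31 and 131 are such a pair.

31 mod 10 = 1 and 131 mod 10 = 1, so 131 − 31 = 100 = 10·10.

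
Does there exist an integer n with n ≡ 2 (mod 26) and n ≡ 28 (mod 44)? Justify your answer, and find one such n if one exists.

Here gcd(26, 44) = 2, and both 2 and 28 leave remainder 0 mod 2, so the system is consistent.
List candidates n ≡ 2 (mod 26): 2, 28. Modulo 44 these are 2, 28; 28 gives 28 as required.
Check: 28 mod 26 = 2, 28 mod 44 = 28. ✓

n = 28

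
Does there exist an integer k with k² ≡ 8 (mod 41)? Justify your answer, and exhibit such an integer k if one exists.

k = 34

Take k = 34. Then 34² = 1156 = 28·41 + 8, so 34² ≡ 8 (mod 41).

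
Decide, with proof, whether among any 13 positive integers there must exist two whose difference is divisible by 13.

No, the set {42, 43, 44, 45, 46, 47, 48, 49, 50, 51, 52, 53, 54} is a counterexample.

Consider the 13 integers 42, 43, …, 54. They lie in distinct residue classes modulo 13, since 13 ≤ 13.
Any two of them differ by at most 12 < 13 and by at least 1, so no difference is a multiple of 13.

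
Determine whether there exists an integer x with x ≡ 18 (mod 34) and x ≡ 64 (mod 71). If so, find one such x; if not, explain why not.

x = 2194

Since 34 and 71 share no common factor, CRT says the pair of congruences has a solution (unique mod 2414).
Any solution of the first congruence is x = 18 + 34t; substituting into the second, 34t ≡ 64 − 18 ≡ 46 (mod 71).
Since 34·23 = 782 = 11·71 + 1, the inverse of 34 mod 71 is 23.
Therefore t ≡ 23·46 = 1058 ≡ 64 (mod 71).
Taking t = 64 gives x = 18 + 34·64 = 2194.
Check: 2194 mod 34 = 18, 2194 mod 71 = 64. ✓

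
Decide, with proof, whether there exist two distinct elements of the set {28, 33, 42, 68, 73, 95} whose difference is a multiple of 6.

Residues mod 6: 28↦4, 33↦3, 42↦0, 68↦2, 73↦1, 95↦5.
These 6 residues are pairwise different, hence no difference of two elements is divisible by 6.

There is no such pair.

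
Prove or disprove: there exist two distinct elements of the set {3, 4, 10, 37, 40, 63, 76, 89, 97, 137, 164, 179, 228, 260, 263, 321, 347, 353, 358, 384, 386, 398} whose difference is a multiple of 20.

The pair (3, 63) works.

Reduce each element mod 20: 3↦3, 4↦4, 10↦10, 37↦17, 40↦0, 63↦3, 76↦16, 89↦9, 97↦17, 137↦17, 164↦4, 179↦19, 228↦8, 260↦0, 263↦3, 321↦1, 347↦7, 353↦13, 358↦18, 384↦4, 386↦6, 398↦18. The residue 3 repeats (at 3 and 63), and 63 − 3 = 60 = 3·20.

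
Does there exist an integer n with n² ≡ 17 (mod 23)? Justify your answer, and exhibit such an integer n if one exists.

There is no such integer.

23 is prime, so by Euler's criterion 17 is a square mod 23 iff 17^((23−1)/2) = 17^11 ≡ 1 (mod 23).
Repeated squaring mod 23: 17^2 = 289 ≡ 13; 17^4 ≡ 13² = 169 ≡ 8; 17^8 ≡ 8² = 64 ≡ 18.
Since 11 = 8 + 2 + 1, 17^11 ≡ 18 · 13 · 17; multiplying out mod 23: 18·13 = 234 ≡ 4, then 4·17 = 68 ≡ 22. Thus 17^11 ≡ 22 ≡ −1 (mod 23).
The value −1 means 17 is a non-residue modulo 23, so n² ≡ 17 (mod 23) is impossible.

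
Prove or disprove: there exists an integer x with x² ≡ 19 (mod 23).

No, no such integer exists.

Apply Euler's criterion with the prime 23: 19 is a quadratic residue iff 19^11 ≡ 1 (mod 23), and a non-residue iff it is ≡ −1.
Squaring successively (mod 23): 19^2 = 361 ≡ 16; 19^4 ≡ 16² = 256 ≡ 3; 19^8 ≡ 3² = 9 ≡ 9.
Since 11 = 8 + 2 + 1, 19^11 ≡ 9 · 16 · 19; multiplying out mod 23: 9·16 = 144 ≡ 6, then 6·19 = 114 ≡ 22. Thus 19^11 ≡ 22 ≡ −1 (mod 23).
By Euler's criterion 19 is a quadratic non-residue mod 23: no x satisfies x² ≡ 19 (mod 23).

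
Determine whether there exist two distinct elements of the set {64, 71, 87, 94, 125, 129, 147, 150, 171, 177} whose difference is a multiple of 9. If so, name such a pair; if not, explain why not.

71 and 125 are such a pair.

Both 71 and 125 leave remainder 8 on division by 9; their difference 54 = 6·9 is a multiple of 9.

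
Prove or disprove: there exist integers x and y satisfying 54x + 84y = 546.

Every value of 54x + 84y is a multiple of gcd(54, 84) = 6; since 6 ∣ 546, solutions exist.
Dividing through by 6 reduces the equation to 9x + 14y = 91.
Run the Euclidean algorithm on 14 and 9: 14 = 1·9 + 5, 9 = 1·5 + 4, 5 = 1·4 + 1, 4 = 4·1 + 0.
Unwinding: 1 = 5 − 1·4 = 5 − (9 − 1·5) = −9 + 2·5 = −9 + 2·(14 − 1·9) = 2·14 − 3·9, i.e. 9·(-3) + 14·2 = 1.
Scaling by 91 gives the particular solution (x, y) = (-273, 182).
The general solution is x = -273 + 14k, y = 182 − 9k; taking k = 20 gives the smaller pair x = 7, y = 2.
Indeed 54·7 + 84·2 = 378 + 168 = 546.

x = 7, y = 2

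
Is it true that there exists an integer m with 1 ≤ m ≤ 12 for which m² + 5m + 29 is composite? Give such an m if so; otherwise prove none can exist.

At m = 4: 4² + 5·4 + 29 = 65 = 5·13, which is composite.

m = 4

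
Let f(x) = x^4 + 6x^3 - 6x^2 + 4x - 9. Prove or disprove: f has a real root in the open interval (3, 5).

f has no root in that interval.

The endpoint values f(3) = 192 and f(5) = 1236 are both positive. Claim: f(x) > 0 for every x in (3, 5).
Substitute x = 3 + u, where 0 < u < 2 on the interval. Expanding, f(3 + u) = u^4 + 18u^3 + 102u^2 + 238u + 192.
All 5 nonzero coefficients of this polynomial in u are positive; hence for u > 0 the value is a sum of positive terms (the constant 192 among them).
Therefore f(x) > 0 throughout (3, 5), and f has no zero there.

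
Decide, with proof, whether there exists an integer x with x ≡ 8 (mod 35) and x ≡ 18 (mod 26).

Since 35 and 26 share no common factor, CRT says the pair of congruences has a solution (unique mod 910).
Any solution of the first congruence is x = 8 + 35t; substituting into the second, 35t ≡ 18 − 8 ≡ 10 (mod 26).
35 ≡ 9 (mod 26), so this reads 9t ≡ 10 (mod 26). To invert 9 modulo 26: 26 = 2·9 + 8, 9 = 1·8 + 1, 8 = 8·1 + 0, and unwinding, 1 = 9 − 1·8 = 9 − (26 − 2·9) = −26 + 3·9. Thus 9⁻¹ ≡ 3 (mod 26).
Therefore t ≡ 3·10 = 30 ≡ 4 (mod 26).
With t = 4: x = 8 + 35·4 = 148.
Indeed 148 ≡ 8 (mod 35) and 148 ≡ 18 (mod 26).

x = 148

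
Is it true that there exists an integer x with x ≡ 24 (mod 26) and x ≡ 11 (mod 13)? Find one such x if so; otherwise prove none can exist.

x = 24

Here gcd(26, 13) = 13, and both 24 and 11 leave remainder 11 mod 13, so the system is consistent.
The smallest candidate x = 24 works directly: 24 ≡ 11 (mod 13).
Check: 24 mod 26 = 24, 24 mod 13 = 11. ✓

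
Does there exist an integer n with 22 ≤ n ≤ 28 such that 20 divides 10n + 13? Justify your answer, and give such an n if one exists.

There is no such integer n in that range.

For n = 22, 23, …, 28 the values of 10n + 13 modulo 20 are 13, 3, 13, 3, 13, 3, 13 respectively.
None is 0, so 20 never divides 10n + 13 on this range.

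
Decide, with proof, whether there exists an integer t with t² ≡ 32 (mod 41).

t = 14

Take t = 14. Then 14² = 196 = 4·41 + 32, so 14² ≡ 32 (mod 41).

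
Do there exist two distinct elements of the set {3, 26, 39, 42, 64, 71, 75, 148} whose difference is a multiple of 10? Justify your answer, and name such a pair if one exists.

Residues mod 10: 3↦3, 26↦6, 39↦9, 42↦2, 64↦4, 71↦1, 75↦5, 148↦8.
These 8 residues are pairwise different, hence no difference of two elements is divisible by 10.

No, no such pair exists.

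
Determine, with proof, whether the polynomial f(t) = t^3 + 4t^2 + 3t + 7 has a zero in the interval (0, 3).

No such root exists.

f(0) = 7 and f(3) = 79, both positive, so a sign-change argument is unavailable; we show f keeps this sign on the whole interval.
Every nonzero coefficient of f(t) = t^3 + 4t^2 + 3t + 7 is positive; for t > 0 each term then has that sign, and the constant term 7 is strictly positive.
So f is strictly positive on (0, 3); no root exists in the interval.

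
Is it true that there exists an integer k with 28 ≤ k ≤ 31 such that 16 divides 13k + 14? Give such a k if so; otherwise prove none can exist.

The values of 13k + 14 for k = 28, 29, 30, 31 are 378, 391, 404, 417; reduced mod 16 these are 10, 7, 4, 1.
None is 0, so 16 never divides 13k + 14 on this range.

No, no such integer k in that range exists.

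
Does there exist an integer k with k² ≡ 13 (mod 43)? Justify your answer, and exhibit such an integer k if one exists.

Take k = 20. Then 20² = 400 = 9·43 + 13, so 20² ≡ 13 (mod 43).

k = 20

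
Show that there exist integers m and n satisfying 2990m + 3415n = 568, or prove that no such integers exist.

No such integers exist.

Any value of 2990m + 3415n is a multiple of gcd(2990, 3415) = 5.
But 568 = 5·113 + 3, so 5 ∤ 568.
Hence no integers m, n satisfy the equation.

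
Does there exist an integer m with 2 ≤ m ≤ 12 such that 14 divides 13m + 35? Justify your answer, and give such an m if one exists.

m = 7

m = 7 works, since 13·7 + 35 = 126 = 9·14.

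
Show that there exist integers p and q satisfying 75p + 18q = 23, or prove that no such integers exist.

No such integers exist.

Both 75 and 18 are divisible by gcd(75, 18) = 3, hence so is any combination 75p + 18q.
But 23 = 3·7 + 2, so 3 ∤ 23.
Hence no integers p, q satisfy the equation.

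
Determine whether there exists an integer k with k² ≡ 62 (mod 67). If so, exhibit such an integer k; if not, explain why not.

k = 14

Take k = 14. Then 14² = 196 = 2·67 + 62, so 14² ≡ 62 (mod 67).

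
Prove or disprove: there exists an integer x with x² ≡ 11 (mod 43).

x = 22 works: 22² = 484, and 484 − 11 = 473 = 11·43.

x = 22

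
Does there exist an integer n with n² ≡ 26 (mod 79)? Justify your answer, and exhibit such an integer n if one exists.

n = 42

Take n = 42. Then 42² = 1764 = 22·79 + 26, so 42² ≡ 26 (mod 79).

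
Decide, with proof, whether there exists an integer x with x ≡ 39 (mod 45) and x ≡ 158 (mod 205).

No, no such integer exists.

Both moduli are multiples of 5 = gcd(45, 205), so any solution would satisfy x ≡ 39 and x ≡ 158 modulo 5 simultaneously.
These are incompatible: 39 − 158 = -119 is not divisible by 5.
So no integer satisfies both congruences.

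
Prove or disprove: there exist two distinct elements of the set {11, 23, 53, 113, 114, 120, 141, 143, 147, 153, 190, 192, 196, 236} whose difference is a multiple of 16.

Two integers differ by a multiple of 16 exactly when they have the same residue mod 16. The residues are 11↦11, 23↦7, 53↦5, 113↦1, 114↦2, 120↦8, 141↦13, 143↦15, 147↦3, 153↦9, 190↦14, 192↦0, 196↦4, 236↦12.
All 14 residues are distinct, so no two elements differ by a multiple of 16.

There is no such pair.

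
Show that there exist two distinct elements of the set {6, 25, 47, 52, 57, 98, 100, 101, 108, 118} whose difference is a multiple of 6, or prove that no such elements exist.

6 mod 6 = 0 and 108 mod 6 = 0, so 108 − 6 = 102 = 17·6.

The pair (6, 108) works.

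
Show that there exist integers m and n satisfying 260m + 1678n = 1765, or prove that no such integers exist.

No such integers exist.

Both 260 and 1678 are divisible by gcd(260, 1678) = 2, hence so is any combination 260m + 1678n.
However 1765 leaves remainder 1 on division by 2.
Therefore 260m + 1678n = 1765 has no solution in integers.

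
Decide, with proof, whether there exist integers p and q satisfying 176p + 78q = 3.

No such integers exist.

gcd(176, 78) = 2, so every integer of the form 176p + 78q is a multiple of 2.
But 3 is not a multiple of 2 (it leaves remainder 1).
So the equation is unsolvable over ℤ.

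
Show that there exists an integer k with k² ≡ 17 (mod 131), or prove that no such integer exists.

No such integer exists.

Apply Euler's criterion with the prime 131: 17 is a quadratic residue iff 17^65 ≡ 1 (mod 131), and a non-residue iff it is ≡ −1.
Squaring successively (mod 131): 17^2 = 289 ≡ 27; 17^4 ≡ 27² = 729 ≡ 74; 17^8 ≡ 74² = 5476 ≡ 105; 17^16 ≡ 105² = 11025 ≡ 21; 17^32 ≡ 21² = 441 ≡ 48; 17^64 ≡ 48² = 2304 ≡ 77.
Since 65 = 64 + 1, 17^65 ≡ 77 · 17; multiplying out mod 131: 77·17 = 1309 ≡ 130. Thus 17^65 ≡ 130 ≡ −1 (mod 131).
The value −1 means 17 is a non-residue modulo 131, so k² ≡ 17 (mod 131) is impossible.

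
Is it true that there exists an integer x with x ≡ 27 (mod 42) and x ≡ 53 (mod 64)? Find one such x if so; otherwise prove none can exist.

x = 1077

Here gcd(42, 64) = 2, and both 27 and 53 leave remainder 1 mod 2, so the system is consistent.
Put x = 27 + 42t, so we need 42t ≡ 26 (mod 64), equivalently (divide by 2) 21t ≡ 13 (mod 32).
To invert 21 modulo 32: 32 = 1·21 + 11, 21 = 1·11 + 10, 11 = 1·10 + 1, 10 = 10·1 + 0, and unwinding, 1 = 11 − 1·10 = 11 − (21 − 1·11) = −21 + 2·11 = −21 + 2·(32 − 1·21) = 2·32 − 3·21. Thus 21⁻¹ ≡ -3 ≡ 29 (mod 32).
Multiplying by 29: t ≡ 29·13 = 377 ≡ 25 (mod 32).
Then x = 27 + 42·25 = 1077.
Indeed 1077 ≡ 27 (mod 42) and 1077 ≡ 53 (mod 64).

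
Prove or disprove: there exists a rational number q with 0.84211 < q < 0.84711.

Scale by 13: the interval becomes (10.94743, 11.01243), which contains the integer 11.
So q = 11/13 works: it is a ratio of integers, and dividing 13·0.84211 < 11 < 13·0.84711 through by 13 gives 0.84211 < 11/13 < 0.84711.

q = 11/13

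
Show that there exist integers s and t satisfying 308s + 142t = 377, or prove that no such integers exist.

No such integers exist.

Any value of 308s + 142t is a multiple of gcd(308, 142) = 2.
But 377 is not a multiple of 2 (it leaves remainder 1).
Therefore 308s + 142t = 377 has no solution in integers.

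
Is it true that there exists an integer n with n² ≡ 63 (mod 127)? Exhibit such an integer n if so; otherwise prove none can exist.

There is no such integer.

127 is prime, so by Euler's criterion 63 is a square mod 127 iff 63^((127−1)/2) = 63^63 ≡ 1 (mod 127).
Squaring successively (mod 127): 63^2 = 3969 ≡ 32; 63^4 ≡ 32² = 1024 ≡ 8; 63^8 ≡ 8² = 64 ≡ 64; 63^16 ≡ 64² = 4096 ≡ 32; 63^32 ≡ 32² = 1024 ≡ 8.
Since 63 = 32 + 16 + 8 + 4 + 2 + 1, 63^63 ≡ 8 · 32 · 64 · 8 · 32 · 63; multiplying out mod 127: 8·32 = 256 ≡ 2, then 2·64 = 128 ≡ 1, then 1·8 = 8 ≡ 8, then 8·32 = 256 ≡ 2, then 2·63 = 126 ≡ 126. Thus 63^63 ≡ 126 ≡ −1 (mod 127).
By Euler's criterion 63 is a quadratic non-residue mod 127: no n satisfies n² ≡ 63 (mod 127).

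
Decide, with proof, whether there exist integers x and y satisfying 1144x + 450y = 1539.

There are no such integers.

Any value of 1144x + 450y is a multiple of gcd(1144, 450) = 2.
But 1539 = 2·769 + 1, so 2 ∤ 1539.
So the equation is unsolvable over ℤ.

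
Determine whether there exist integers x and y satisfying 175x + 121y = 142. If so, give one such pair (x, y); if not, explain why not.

x = 34, y = -48

Since gcd(175, 121) = 1, every integer is an integer combination of 175 and 121.
Euclidean algorithm: 175 = 1·121 + 54, 121 = 2·54 + 13, 54 = 4·13 + 2, 13 = 6·2 + 1, 2 = 2·1 + 0.
Working back up the chain: 1 = 13 − 6·2 = 13 − 6·(54 − 4·13) = −6·54 + 25·13 = −6·54 + 25·(121 − 2·54) = 25·121 − 56·54 = 25·121 − 56·(175 − 1·121) = −56·175 + 81·121. So 175·(-56) + 121·81 = 1.
Times 142: 175·(-7952) + 121·11502 = 142, so (-7952, 11502) solves it.
Shifting by a multiple of (121, −175) keeps it a solution: x = -7952 + 66·121 = 34, y = 11502 − 66·175 = -48.
Indeed 175·34 + 121·(-48) = 5950 − 5808 = 142.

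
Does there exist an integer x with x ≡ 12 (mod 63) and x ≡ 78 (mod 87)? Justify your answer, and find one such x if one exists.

The moduli are not coprime: gcd(63, 87) = 3. Compatibility requires 3 ∣ (78 − 12) = 66, which holds, so solutions exist.
Write x = 12 + 63t. Then 63t ≡ 78 − 12 ≡ 66 (mod 87); dividing through by 3 gives 21t ≡ 22 (mod 29).
Note 21·18 = 378 ≡ 1 (mod 29) (as 378 − 1 = 13·29), so 21⁻¹ ≡ 18.
Therefore t ≡ 18·22 = 396 ≡ 19 (mod 29).
Then x = 12 + 63·19 = 1209.
Indeed 1209 ≡ 12 (mod 63) and 1209 ≡ 78 (mod 87).

x = 1209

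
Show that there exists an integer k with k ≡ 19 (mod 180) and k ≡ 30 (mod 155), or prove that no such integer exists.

No such integer exists.

Both moduli are multiples of 5 = gcd(180, 155), so any solution would satisfy k ≡ 19 and k ≡ 30 modulo 5 simultaneously.
But 19 mod 5 = 4 while 30 mod 5 = 0, a contradiction.
Hence the system has no solution.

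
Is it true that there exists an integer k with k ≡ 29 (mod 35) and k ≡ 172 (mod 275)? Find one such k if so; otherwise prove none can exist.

No, no such integer exists.

gcd(35, 275) = 5. If k ≡ 29 (mod 35) and k ≡ 172 (mod 275), then k ≡ 29 (mod 5) and k ≡ 172 (mod 5).
But 29 mod 5 = 4 while 172 mod 5 = 2, a contradiction.
Therefore no such k exists.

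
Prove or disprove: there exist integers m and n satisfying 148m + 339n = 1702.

148 and 339 are coprime, so 148m + 339n ranges over all of ℤ.
Run the Euclidean algorithm on 339 and 148: 339 = 2·148 + 43, 148 = 3·43 + 19, 43 = 2·19 + 5, 19 = 3·5 + 4, 5 = 1·4 + 1, 4 = 4·1 + 0.
Back-substituting, 1 = 5 − 1·4 = 5 − (19 − 3·5) = −19 + 4·5 = −19 + 4·(43 − 2·19) = 4·43 − 9·19 = 4·43 − 9·(148 − 3·43) = −9·148 + 31·43 = −9·148 + 31·(339 − 2·148) = 31·339 − 71·148; that is, 148·(-71) + 339·31 = 1.
Times 1702: 148·(-120842) + 339·52762 = 1702, so (-120842, 52762) solves it.
The general solution is m = -120842 + 339k, n = 52762 − 148k; taking k = 357 gives the smaller pair m = 181, n = -74.
Indeed 148·181 + 339·(-74) = 26788 − 25086 = 1702.

m = 181, n = -74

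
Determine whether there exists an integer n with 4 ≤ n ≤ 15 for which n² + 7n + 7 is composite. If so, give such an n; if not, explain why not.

n = 10

At n = 10: 10² + 7·10 + 7 = 177 = 3·59, which is composite.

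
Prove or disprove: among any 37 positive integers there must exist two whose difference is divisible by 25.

True.

Partition the integers by their residue mod 25; there are 25 classes.
With 37 integers and only 25 classes, the pigeonhole principle forces two of them, say a and b, into the same class.
Their difference a − b is then a multiple of 25.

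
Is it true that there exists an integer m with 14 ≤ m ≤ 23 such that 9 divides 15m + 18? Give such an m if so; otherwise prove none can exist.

m = 15

At m = 15 we get 15·15 + 18 = 243, and 243 = 9·27.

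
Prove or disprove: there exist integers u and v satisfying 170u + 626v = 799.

No such integers exist.

Both 170 and 626 are divisible by gcd(170, 626) = 2, hence so is any combination 170u + 626v.
But 799 = 2·399 + 1, so 2 ∤ 799.
Hence no integers u, v satisfy the equation.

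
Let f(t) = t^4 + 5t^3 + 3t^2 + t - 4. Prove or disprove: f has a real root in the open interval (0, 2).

Such a root exists.

f(0) = -4 and f(2) = 66, which have opposite signs.
Since f is a polynomial it is continuous on [0, 2].
By the Intermediate Value Theorem, f takes the value 0 somewhere in the open interval.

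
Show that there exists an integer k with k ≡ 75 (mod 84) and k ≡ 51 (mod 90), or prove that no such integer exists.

k = 411

The moduli are not coprime: gcd(84, 90) = 6. Compatibility requires 6 ∣ (51 − 75) = -24, which holds, so solutions exist.
The integers ≡ 75 (mod 84) are 75, 159, 243, 327, 411, …; their remainders mod 90 are 75, 69, 63, 57, 51, so k = 411 is the first that is ≡ 51 (mod 90).
Verify: 411 = 4·84 + 75 and 411 = 4·90 + 51. ✓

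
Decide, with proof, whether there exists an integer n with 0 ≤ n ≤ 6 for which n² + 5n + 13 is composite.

n = 2

At n = 2: 2² + 5·2 + 13 = 27 = 3·9, which is composite.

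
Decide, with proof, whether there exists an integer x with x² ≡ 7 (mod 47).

Take x = 17. Then 17² = 289 = 6·47 + 7, so 17² ≡ 7 (mod 47).

x = 17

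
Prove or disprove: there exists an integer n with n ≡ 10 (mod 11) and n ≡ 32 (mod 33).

gcd(11, 33) = 11. A simultaneous solution exists iff 10 ≡ 32 (mod 11); here 10 mod 11 = 10 = 32 mod 11, so it does.
The integers ≡ 10 (mod 11) are 10, 21, 32, …; their remainders mod 33 are 10, 21, 32, so n = 32 is the first that is ≡ 32 (mod 33).
Verify: 32 = 2·11 + 10 and 32 = 0·33 + 32. ✓

n = 32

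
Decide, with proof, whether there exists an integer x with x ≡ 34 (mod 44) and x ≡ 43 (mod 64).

No, no such integer exists.

Reduce both congruences modulo 4, which divides 44 and 64: they say x ≡ 34 (mod 4) and x ≡ 43 (mod 4).
However 34 ≡ 2 and 43 ≡ 3 (mod 4), and 2 ≠ 3.
So no integer satisfies both congruences.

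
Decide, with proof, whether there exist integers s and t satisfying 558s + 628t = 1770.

s = 199, t = -174

gcd(558, 628) = 2, and 2 divides 1770, so integer solutions exist.
Dividing through by 2 reduces the equation to 279s + 314t = 885.
Run the Euclidean algorithm on 314 and 279: 314 = 1·279 + 35, 279 = 7·35 + 34, 35 = 1·34 + 1, 34 = 34·1 + 0.
Back-substituting, 1 = 35 − 1·34 = 35 − (279 − 7·35) = −279 + 8·35 = −279 + 8·(314 − 1·279) = 8·314 − 9·279; that is, 279·(-9) + 314·8 = 1.
Multiplying through by 885: s = (-9)·885 = -7965, t = 8·885 = 7080 is a solution.
The general solution is s = -7965 + 314k, t = 7080 − 279k; taking k = 26 gives the smaller pair s = 199, t = -174.
Check: 558·199 + 628·(-174) = 111042 − 109272 = 1770. ✓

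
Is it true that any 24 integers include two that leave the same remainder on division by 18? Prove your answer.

Yes.

Partition the integers by their residue mod 18; there are 18 classes.
Placing 24 integers into 18 classes, some class receives at least two — say a and b.
So a and b have equal remainders mod 18, which is exactly what was to be shown.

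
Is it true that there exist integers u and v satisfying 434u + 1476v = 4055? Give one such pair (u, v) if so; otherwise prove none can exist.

No, no such integers exist.

Any value of 434u + 1476v is a multiple of gcd(434, 1476) = 2.
However 4055 leaves remainder 1 on division by 2.
Therefore 434u + 1476v = 4055 has no solution in integers.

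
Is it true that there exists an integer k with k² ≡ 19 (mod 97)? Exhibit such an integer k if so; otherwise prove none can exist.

Apply Euler's criterion with the prime 97: 19 is a quadratic residue iff 19^48 ≡ 1 (mod 97), and a non-residue iff it is ≡ −1.
Squaring successively (mod 97): 19^2 = 361 ≡ 70; 19^4 ≡ 70² = 4900 ≡ 50; 19^8 ≡ 50² = 2500 ≡ 75; 19^16 ≡ 75² = 5625 ≡ 96; 19^32 ≡ 96² = 9216 ≡ 1.
Since 48 = 32 + 16, 19^48 ≡ 1 · 96; multiplying out mod 97: 1·96 = 96 ≡ 96. Thus 19^48 ≡ 96 ≡ −1 (mod 97).
By Euler's criterion 19 is a quadratic non-residue mod 97: no k satisfies k² ≡ 19 (mod 97).

No such integer exists.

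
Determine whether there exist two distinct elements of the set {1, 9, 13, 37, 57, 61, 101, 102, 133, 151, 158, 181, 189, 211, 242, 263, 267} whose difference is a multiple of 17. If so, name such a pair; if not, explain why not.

No, no such pair exists.

Two integers differ by a multiple of 17 exactly when they have the same residue mod 17. The residues are 1↦1, 9↦9, 13↦13, 37↦3, 57↦6, 61↦10, 101↦16, 102↦0, 133↦14, 151↦15, 158↦5, 181↦11, 189↦2, 211↦7, 242↦4, 263↦8, 267↦12.
All 17 residues are distinct, so no two elements differ by a multiple of 17.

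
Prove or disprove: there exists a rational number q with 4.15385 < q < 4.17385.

q = 25/6

Multiplying by 6: 6·4.15385 = 24.92310 and 6·4.17385 = 25.04310, so the integer 25 lies strictly between them.
Hence 25/6 is a rational number with 4.15385 < 25/6 < 4.17385.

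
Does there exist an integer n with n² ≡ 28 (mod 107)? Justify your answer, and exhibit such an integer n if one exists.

No, no such integer exists.

Apply Euler's criterion with the prime 107: 28 is a quadratic residue iff 28^53 ≡ 1 (mod 107), and a non-residue iff it is ≡ −1.
Squaring successively (mod 107): 28^2 = 784 ≡ 35; 28^4 ≡ 35² = 1225 ≡ 48; 28^8 ≡ 48² = 2304 ≡ 57; 28^16 ≡ 57² = 3249 ≡ 39; 28^32 ≡ 39² = 1521 ≡ 23.
Since 53 = 32 + 16 + 4 + 1, 28^53 ≡ 23 · 39 · 48 · 28; multiplying out mod 107: 23·39 = 897 ≡ 41, then 41·48 = 1968 ≡ 42, then 42·28 = 1176 ≡ 106. Thus 28^53 ≡ 106 ≡ −1 (mod 107).
By Euler's criterion 28 is a quadratic non-residue mod 107: no n satisfies n² ≡ 28 (mod 107).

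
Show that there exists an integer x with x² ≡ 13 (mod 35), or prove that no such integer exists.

Since 5 ∣ 35, a solution of x² ≡ 13 (mod 35) would also satisfy x² ≡ 13 ≡ 3 (mod 5).
Squares mod 5 repeat after x = 2 (as (−x)² = x²); for x = 0..2 they are 0, 1, 4.
The set of squares mod 5 is therefore {0, 1, 4}, which does not contain 3.
Hence no integer x has x² ≡ 13 (mod 35).

There is no such integer.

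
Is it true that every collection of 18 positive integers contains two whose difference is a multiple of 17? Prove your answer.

Yes, this is always true.

There are exactly 17 possible remainders on division by 17.
Placing 18 integers into 17 classes, some class receives at least two — say a and b.
Equal remainders mean a − b ≡ 0 (mod 17), so 17 divides their difference.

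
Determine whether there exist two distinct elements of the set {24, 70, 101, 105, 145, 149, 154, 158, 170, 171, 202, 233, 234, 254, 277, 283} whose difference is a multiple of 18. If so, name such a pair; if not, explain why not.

There is no such pair.

Two integers differ by a multiple of 18 exactly when they have the same residue mod 18. The residues are 24↦6, 70↦16, 101↦11, 105↦15, 145↦1, 149↦5, 154↦10, 158↦14, 170↦8, 171↦9, 202↦4, 233↦17, 234↦0, 254↦2, 277↦7, 283↦13.
These 16 residues are pairwise different, hence no difference of two elements is divisible by 18.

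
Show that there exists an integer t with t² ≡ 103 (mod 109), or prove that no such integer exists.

There is no such integer.

109 is prime, so by Euler's criterion 103 is a square mod 109 iff 103^((109−1)/2) = 103^54 ≡ 1 (mod 109).
Repeated squaring mod 109: 103^2 = 10609 ≡ 36; 103^4 ≡ 36² = 1296 ≡ 97; 103^8 ≡ 97² = 9409 ≡ 35; 103^16 ≡ 35² = 1225 ≡ 26; 103^32 ≡ 26² = 676 ≡ 22.
Since 54 = 32 + 16 + 4 + 2, 103^54 ≡ 22 · 26 · 97 · 36; multiplying out mod 109: 22·26 = 572 ≡ 27, then 27·97 = 2619 ≡ 3, then 3·36 = 108 ≡ 108. Thus 103^54 ≡ 108 ≡ −1 (mod 109).
The value −1 means 103 is a non-residue modulo 109, so t² ≡ 103 (mod 109) is impossible.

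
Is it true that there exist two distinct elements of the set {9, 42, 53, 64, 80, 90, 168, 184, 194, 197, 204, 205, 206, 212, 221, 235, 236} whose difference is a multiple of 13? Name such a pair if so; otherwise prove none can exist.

The pair (9, 204) works.

Both 9 and 204 leave remainder 9 on division by 13; their difference 195 = 15·13 is a multiple of 13.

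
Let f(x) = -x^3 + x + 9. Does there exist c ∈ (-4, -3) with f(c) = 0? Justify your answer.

No.

The endpoint values f(-4) = 69 and f(-3) = 33 are both positive. Claim: f(x) > 0 for every x in (-4, -3).
Shift to the endpoint -3: with x = -3 − u (0 < u < 1), one computes f(-3 − u) = u^3 + 9u^2 + 26u + 33.
All 4 nonzero coefficients of this polynomial in u are positive; hence for u > 0 the value is a sum of positive terms (the constant 33 among them).
Therefore f(x) > 0 throughout (-4, -3), and f has no zero there.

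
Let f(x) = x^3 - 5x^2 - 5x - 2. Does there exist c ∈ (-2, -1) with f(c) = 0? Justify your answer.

The endpoint values f(-2) = -20 and f(-1) = -3 are both negative. Claim: f(x) < 0 for every x in (-2, -1).
Shift to the endpoint -1: with x = -1 − u (0 < u < 1), one computes f(-1 − u) = -u^3 - 8u^2 - 8u - 3.
The nonzero coefficients here are all negative, so for u > 0 every term is negative (or zero), and the constant term -3 is strictly negative.
Therefore f(x) < 0 throughout (-2, -1), and f has no zero there.

No.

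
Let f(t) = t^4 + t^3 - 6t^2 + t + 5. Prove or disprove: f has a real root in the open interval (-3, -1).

Such a root exists.

f(-3) = 2 and f(-1) = -2, which have opposite signs.
As a polynomial, f is continuous on every closed interval.
By the Intermediate Value Theorem f must vanish at some point of (-3, -1).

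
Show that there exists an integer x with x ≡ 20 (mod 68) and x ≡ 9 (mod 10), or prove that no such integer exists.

Both moduli are multiples of 2 = gcd(68, 10), so any solution would satisfy x ≡ 20 and x ≡ 9 modulo 2 simultaneously.
However 20 ≡ 0 and 9 ≡ 1 (mod 2), and 0 ≠ 1.
Therefore no such x exists.

No such integer exists.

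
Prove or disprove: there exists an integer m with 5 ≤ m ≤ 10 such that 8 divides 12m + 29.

No, no such integer m in that range exists.

For m = 5, 6, …, 10 the values of 12m + 29 modulo 8 are 1, 5, 1, 5, 1, 5 respectively.
Since 0 is absent from this list, 8 ∤ 12m + 29 for every m with 5 ≤ m ≤ 10.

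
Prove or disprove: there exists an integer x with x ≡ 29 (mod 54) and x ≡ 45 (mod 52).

The moduli are not coprime: gcd(54, 52) = 2. Compatibility requires 2 ∣ (45 − 29) = 16, which holds, so solutions exist.
Put x = 29 + 54t, so we need 54t ≡ 16 (mod 52), equivalently (divide by 2) 27t ≡ 8 (mod 26).
27 ≡ 1 (mod 26), so this reads 1t ≡ 8 (mod 26). So t ≡ 8 (mod 26).
Then x = 29 + 54·8 = 461.
Verify: 461 = 8·54 + 29 and 461 = 8·52 + 45. ✓

x = 461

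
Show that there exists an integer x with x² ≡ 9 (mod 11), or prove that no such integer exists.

x = 8 works: 8² = 64, and 64 − 9 = 55 = 5·11.

x = 8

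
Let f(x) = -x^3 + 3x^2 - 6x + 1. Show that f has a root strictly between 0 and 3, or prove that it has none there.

Yes, f has a root in the interval.

f(0) = 1 and f(3) = -17, which have opposite signs.
Since f is a polynomial it is continuous on [0, 3].
By the Intermediate Value Theorem, f takes the value 0 somewhere in the open interval.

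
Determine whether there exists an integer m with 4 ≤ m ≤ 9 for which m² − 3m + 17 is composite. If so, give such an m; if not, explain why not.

m = 8

At m = 8: 8² − 3·8 + 17 = 57 = 3·19, which is composite.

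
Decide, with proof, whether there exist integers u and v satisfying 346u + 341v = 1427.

u = 149, v = -147

Since gcd(346, 341) = 1, every integer is an integer combination of 346 and 341.
Euclidean algorithm: 346 = 1·341 + 5, 341 = 68·5 + 1, 5 = 5·1 + 0.
Working back up the chain: 1 = 341 − 68·5 = 341 − 68·(346 − 1·341) = −68·346 + 69·341. So 346·(-68) + 341·69 = 1.
Times 1427: 346·(-97036) + 341·98463 = 1427, so (-97036, 98463) solves it.
Adding 285·341 to u and subtracting 285·346 from v gives the tidier solution (149, -147).
Check: 346·149 + 341·(-147) = 51554 − 50127 = 1427. ✓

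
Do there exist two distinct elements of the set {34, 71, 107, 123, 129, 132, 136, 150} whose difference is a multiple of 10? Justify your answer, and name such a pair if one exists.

There is no such pair.

Reduce each element modulo 10: 34↦4, 71↦1, 107↦7, 123↦3, 129↦9, 132↦2, 136↦6, 150↦0.
These 8 residues are pairwise different, hence no difference of two elements is divisible by 10.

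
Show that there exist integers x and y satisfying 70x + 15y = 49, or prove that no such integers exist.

Any value of 70x + 15y is a multiple of gcd(70, 15) = 5.
But 49 = 5·9 + 4, so 5 ∤ 49.
So the equation is unsolvable over ℤ.

No such integers exist.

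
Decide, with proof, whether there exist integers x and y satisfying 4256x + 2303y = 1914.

gcd(4256, 2303) = 7, so every integer of the form 4256x + 2303y is a multiple of 7.
But 1914 is not a multiple of 7 (it leaves remainder 3).
Hence no integers x, y satisfy the equation.

No such integers exist.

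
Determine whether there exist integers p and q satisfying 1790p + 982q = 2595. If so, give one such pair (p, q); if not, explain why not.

There are no such integers.

gcd(1790, 982) = 2, so every integer of the form 1790p + 982q is a multiple of 2.
However 2595 leaves remainder 1 on division by 2.
Therefore 1790p + 982q = 2595 has no solution in integers.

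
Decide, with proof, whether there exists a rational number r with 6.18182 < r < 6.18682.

r = 167/27

Look for a denominator N such that an integer falls strictly between N·6.18182 and N·6.18682. N = 27 works: 27·6.18182 = 166.90914 < 167 < 167.04414 = 27·6.18682.
Dividing back, 6.18182 < 167/27 < 6.18682, and 167/27 is rational.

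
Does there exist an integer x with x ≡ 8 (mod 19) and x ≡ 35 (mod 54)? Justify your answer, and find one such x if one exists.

The moduli 19 and 54 are coprime, so by the Chinese Remainder Theorem a unique solution modulo 1026 exists.
Any solution of the first congruence is x = 8 + 19t; substituting into the second, 19t ≡ 35 − 8 ≡ 27 (mod 54).
Note 19·37 = 703 ≡ 1 (mod 54) (as 703 − 1 = 13·54), so 19⁻¹ ≡ 37.
Therefore t ≡ 37·27 = 999 ≡ 27 (mod 54).
Taking t = 27 gives x = 8 + 19·27 = 521.
Indeed 521 ≡ 8 (mod 19) and 521 ≡ 35 (mod 54).

x = 521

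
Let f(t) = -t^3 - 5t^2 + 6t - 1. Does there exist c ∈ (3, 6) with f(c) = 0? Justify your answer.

The endpoint values f(3) = -55 and f(6) = -361 are both negative. Claim: f(t) < 0 for every t in (3, 6).
Shift to the endpoint 3: with t = 3 + u (0 < u < 3), one computes f(3 + u) = -u^3 - 14u^2 - 51u - 55.
All 4 nonzero coefficients of this polynomial in u are negative; hence for u > 0 the value is a sum of negative terms (the constant -55 among them).
So f is strictly negative on (3, 6); no root exists in the interval.

No.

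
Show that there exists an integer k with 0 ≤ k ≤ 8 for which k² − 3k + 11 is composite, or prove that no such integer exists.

At k = 1: 1² − 3·1 + 11 = 9 = 3·3, which is composite.

k = 1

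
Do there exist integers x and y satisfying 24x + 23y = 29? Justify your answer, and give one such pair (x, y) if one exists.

x = 6, y = -5

Since gcd(24, 23) = 1, every integer is an integer combination of 24 and 23.
Run the Euclidean algorithm on 24 and 23: 24 = 1·23 + 1, 23 = 23·1 + 0.
Unwinding: 1 = 24 − 1·23, i.e. 24·1 + 23·(-1) = 1.
Multiplying through by 29: x = 1·29 = 29, y = (-1)·29 = -29 is a solution.
The general solution is x = 29 + 23k, y = -29 − 24k; taking k = -1 gives the smaller pair x = 6, y = -5.
Indeed 24·6 + 23·(-5) = 144 − 115 = 29.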